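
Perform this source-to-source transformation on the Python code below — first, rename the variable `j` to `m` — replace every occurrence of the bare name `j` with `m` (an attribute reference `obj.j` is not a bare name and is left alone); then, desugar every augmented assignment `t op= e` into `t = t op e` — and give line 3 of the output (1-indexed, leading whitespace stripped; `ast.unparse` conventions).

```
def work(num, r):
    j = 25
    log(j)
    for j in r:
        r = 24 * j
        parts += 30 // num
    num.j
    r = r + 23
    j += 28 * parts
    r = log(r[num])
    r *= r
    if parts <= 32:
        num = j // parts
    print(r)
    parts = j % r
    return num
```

Transformed code:
def work(num, r):
    m = 25
    log(m)
    for m in r:
        r = 24 * m
        parts = parts + 30 // num
    num.j
    r = r + 23
    m = m + 28 * parts
    r = log(r[num])
    r = r * r
    if parts <= 32:
        num = m // parts
    print(r)
    parts = m % r
    return num

log(m)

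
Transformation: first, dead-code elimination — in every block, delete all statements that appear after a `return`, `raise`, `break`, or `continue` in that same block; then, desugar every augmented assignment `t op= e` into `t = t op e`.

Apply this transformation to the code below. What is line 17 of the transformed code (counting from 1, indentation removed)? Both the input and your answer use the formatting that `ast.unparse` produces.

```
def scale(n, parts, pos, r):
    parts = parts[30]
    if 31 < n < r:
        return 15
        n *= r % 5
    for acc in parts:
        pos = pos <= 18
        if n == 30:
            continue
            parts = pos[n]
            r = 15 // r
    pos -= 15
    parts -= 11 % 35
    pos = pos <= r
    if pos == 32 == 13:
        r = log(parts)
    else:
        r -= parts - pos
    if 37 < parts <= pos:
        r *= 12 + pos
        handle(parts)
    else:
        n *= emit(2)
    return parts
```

Transformed code:
def scale(n, parts, pos, r):
    parts = parts[30]
    if 31 < n < r:
        return 15
    for acc in parts:
        pos = pos <= 18
        if n == 30:
            continue
    pos = pos - 15
    parts = parts - 11 % 35
    pos = pos <= r
    if pos == 32 == 13:
        r = log(parts)
    else:
        r = r - (parts - pos)
    if 37 < parts <= pos:
        r = r * (12 + pos)
        handle(parts)
    else:
        n = n * emit(2)
    return parts

r = r * (12 + pos)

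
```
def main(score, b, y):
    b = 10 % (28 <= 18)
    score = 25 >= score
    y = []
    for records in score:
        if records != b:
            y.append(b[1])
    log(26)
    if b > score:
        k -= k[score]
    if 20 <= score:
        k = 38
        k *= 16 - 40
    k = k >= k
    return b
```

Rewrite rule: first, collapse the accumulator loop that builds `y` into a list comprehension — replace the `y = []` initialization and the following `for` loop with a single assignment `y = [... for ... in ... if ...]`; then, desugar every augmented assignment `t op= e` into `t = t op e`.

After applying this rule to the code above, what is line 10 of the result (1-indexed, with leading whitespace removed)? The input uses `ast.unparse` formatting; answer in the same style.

Transformed code:
def main(score, b, y):
    b = 10 % (28 <= 18)
    score = 25 >= score
    y = [b[1] for records in score if records != b]
    log(26)
    if b > score:
        k = k - k[score]
    if 20 <= score:
        k = 38
        k = k * (16 - 40)
    k = k >= k
    return b

k = k * (16 - 40)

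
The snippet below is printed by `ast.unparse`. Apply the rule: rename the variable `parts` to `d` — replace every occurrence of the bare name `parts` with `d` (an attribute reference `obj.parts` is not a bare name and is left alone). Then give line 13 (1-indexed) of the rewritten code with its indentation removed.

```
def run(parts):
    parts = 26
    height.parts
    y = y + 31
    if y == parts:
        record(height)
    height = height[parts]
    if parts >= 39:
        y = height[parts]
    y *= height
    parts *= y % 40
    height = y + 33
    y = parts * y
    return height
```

Transformed code:
def run(d):
    d = 26
    height.parts
    y = y + 31
    if y == d:
        record(height)
    height = height[d]
    if d >= 39:
        y = height[d]
    y *= height
    d *= y % 40
    height = y + 33
    y = d * y
    return height

y = d * y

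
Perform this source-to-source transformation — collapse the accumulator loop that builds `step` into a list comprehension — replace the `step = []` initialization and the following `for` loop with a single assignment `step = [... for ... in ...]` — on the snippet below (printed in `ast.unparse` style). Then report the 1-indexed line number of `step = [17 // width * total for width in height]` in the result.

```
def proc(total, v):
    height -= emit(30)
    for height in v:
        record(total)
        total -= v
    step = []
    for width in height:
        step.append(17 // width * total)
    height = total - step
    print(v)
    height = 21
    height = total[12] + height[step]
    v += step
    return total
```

6

Transformed code:
def proc(total, v):
    height -= emit(30)
    for height in v:
        record(total)
        total -= v
    step = [17 // width * total for width in height]
    height = total - step
    print(v)
    height = 21
    height = total[12] + height[step]
    v += step
    return total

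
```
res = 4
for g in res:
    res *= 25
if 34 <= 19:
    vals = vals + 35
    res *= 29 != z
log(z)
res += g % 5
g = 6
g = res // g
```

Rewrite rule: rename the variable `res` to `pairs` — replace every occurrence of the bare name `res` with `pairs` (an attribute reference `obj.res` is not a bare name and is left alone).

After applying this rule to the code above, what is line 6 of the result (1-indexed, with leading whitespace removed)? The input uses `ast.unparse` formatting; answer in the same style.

pairs *= 29 != z

Transformed code:
pairs = 4
for g in pairs:
    pairs *= 25
if 34 <= 19:
    vals = vals + 35
    pairs *= 29 != z
log(z)
pairs += g % 5
g = 6
g = pairs // g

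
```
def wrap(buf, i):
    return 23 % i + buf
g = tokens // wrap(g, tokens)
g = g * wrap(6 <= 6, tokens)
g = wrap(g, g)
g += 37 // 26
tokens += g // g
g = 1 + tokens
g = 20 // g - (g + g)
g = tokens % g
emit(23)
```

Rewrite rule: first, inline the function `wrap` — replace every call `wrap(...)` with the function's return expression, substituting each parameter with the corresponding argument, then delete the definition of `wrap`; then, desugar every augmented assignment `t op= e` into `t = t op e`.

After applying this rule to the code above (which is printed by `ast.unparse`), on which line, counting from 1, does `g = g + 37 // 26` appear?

Transformed code:
g = tokens // (23 % tokens + g)
g = g * (23 % tokens + (6 <= 6))
g = 23 % g + g
g = g + 37 // 26
tokens = tokens + g // g
g = 1 + tokens
g = 20 // g - (g + g)
g = tokens % g
emit(23)

4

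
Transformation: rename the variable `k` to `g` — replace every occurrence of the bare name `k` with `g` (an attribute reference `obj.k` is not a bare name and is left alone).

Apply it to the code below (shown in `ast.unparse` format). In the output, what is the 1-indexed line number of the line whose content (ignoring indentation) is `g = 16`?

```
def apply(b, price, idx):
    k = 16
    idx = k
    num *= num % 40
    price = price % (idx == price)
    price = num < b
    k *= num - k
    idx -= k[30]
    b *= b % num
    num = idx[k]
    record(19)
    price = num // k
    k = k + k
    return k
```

2

Transformed code:
def apply(b, price, idx):
    g = 16
    idx = g
    num *= num % 40
    price = price % (idx == price)
    price = num < b
    g *= num - g
    idx -= g[30]
    b *= b % num
    num = idx[g]
    record(19)
    price = num // g
    g = g + g
    return g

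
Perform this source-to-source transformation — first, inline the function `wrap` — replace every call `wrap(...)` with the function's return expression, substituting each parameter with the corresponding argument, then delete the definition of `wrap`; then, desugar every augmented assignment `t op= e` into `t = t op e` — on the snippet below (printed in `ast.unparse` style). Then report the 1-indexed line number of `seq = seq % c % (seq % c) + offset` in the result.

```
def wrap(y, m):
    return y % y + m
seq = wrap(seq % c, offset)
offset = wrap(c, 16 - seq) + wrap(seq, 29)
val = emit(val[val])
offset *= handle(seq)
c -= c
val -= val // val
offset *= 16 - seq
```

1

Transformed code:
seq = seq % c % (seq % c) + offset
offset = c % c + (16 - seq) + (seq % seq + 29)
val = emit(val[val])
offset = offset * handle(seq)
c = c - c
val = val - val // val
offset = offset * (16 - seq)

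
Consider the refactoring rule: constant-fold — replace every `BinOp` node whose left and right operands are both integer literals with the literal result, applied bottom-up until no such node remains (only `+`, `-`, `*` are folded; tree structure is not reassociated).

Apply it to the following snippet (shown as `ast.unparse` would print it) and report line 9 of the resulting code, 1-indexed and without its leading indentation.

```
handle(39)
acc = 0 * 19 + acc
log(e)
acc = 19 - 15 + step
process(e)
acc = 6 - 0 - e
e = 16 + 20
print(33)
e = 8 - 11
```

e = -3

Transformed code:
handle(39)
acc = 0 + acc
log(e)
acc = 4 + step
process(e)
acc = 6 - e
e = 36
print(33)
e = -3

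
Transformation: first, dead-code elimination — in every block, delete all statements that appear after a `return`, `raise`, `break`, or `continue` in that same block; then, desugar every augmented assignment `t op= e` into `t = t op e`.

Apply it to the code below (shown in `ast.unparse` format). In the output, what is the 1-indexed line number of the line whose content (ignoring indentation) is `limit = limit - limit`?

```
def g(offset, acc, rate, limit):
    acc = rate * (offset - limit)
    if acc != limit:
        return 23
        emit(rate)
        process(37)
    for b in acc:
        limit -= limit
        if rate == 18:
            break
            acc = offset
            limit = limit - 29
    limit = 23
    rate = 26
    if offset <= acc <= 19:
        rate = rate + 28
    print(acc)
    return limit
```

Transformed code:
def g(offset, acc, rate, limit):
    acc = rate * (offset - limit)
    if acc != limit:
        return 23
    for b in acc:
        limit = limit - limit
        if rate == 18:
            break
    limit = 23
    rate = 26
    if offset <= acc <= 19:
        rate = rate + 28
    print(acc)
    return limit

6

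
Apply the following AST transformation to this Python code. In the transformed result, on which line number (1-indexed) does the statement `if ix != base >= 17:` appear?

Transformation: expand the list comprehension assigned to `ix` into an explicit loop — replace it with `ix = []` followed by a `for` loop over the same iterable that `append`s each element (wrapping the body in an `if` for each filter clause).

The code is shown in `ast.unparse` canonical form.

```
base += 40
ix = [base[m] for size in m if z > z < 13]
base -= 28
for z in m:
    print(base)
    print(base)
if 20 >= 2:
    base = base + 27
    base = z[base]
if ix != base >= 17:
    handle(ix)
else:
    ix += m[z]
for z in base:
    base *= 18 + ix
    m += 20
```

13

Transformed code:
base += 40
ix = []
for size in m:
    if z > z < 13:
        ix.append(base[m])
base -= 28
for z in m:
    print(base)
    print(base)
if 20 >= 2:
    base = base + 27
    base = z[base]
if ix != base >= 17:
    handle(ix)
else:
    ix += m[z]
for z in base:
    base *= 18 + ix
    m += 20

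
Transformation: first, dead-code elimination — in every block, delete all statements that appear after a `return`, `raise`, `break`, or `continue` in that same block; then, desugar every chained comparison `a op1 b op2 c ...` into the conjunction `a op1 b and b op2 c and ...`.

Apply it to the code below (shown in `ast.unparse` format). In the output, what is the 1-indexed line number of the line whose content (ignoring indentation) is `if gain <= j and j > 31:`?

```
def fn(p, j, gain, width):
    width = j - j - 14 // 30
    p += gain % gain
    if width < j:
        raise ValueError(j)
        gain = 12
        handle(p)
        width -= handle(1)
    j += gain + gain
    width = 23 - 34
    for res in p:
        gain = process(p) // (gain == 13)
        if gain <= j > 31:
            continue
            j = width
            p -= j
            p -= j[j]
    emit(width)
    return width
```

Transformed code:
def fn(p, j, gain, width):
    width = j - j - 14 // 30
    p += gain % gain
    if width < j:
        raise ValueError(j)
    j += gain + gain
    width = 23 - 34
    for res in p:
        gain = process(p) // (gain == 13)
        if gain <= j and j > 31:
            continue
    emit(width)
    return width

10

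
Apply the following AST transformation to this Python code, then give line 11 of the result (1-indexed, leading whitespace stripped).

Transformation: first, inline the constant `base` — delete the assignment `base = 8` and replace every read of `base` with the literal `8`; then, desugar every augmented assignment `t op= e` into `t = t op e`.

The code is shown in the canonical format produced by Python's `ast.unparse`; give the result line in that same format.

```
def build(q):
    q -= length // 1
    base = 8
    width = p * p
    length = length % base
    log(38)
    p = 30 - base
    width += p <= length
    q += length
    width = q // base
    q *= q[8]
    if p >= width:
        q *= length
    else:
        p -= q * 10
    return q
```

if p >= width:

Transformed code:
def build(q):
    q = q - length // 1
    width = p * p
    length = length % 8
    log(38)
    p = 30 - 8
    width = width + (p <= length)
    q = q + length
    width = q // 8
    q = q * q[8]
    if p >= width:
        q = q * length
    else:
        p = p - q * 10
    return q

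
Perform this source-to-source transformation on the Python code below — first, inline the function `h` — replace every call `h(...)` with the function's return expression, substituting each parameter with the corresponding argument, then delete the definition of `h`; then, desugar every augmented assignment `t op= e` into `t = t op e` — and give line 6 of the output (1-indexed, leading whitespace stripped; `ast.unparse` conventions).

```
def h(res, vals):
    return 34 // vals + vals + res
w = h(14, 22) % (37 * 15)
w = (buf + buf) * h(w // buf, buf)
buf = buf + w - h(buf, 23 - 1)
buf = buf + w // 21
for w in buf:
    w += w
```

w = w + w

Transformed code:
w = (34 // 22 + 22 + 14) % (37 * 15)
w = (buf + buf) * (34 // buf + buf + w // buf)
buf = buf + w - (34 // (23 - 1) + (23 - 1) + buf)
buf = buf + w // 21
for w in buf:
    w = w + w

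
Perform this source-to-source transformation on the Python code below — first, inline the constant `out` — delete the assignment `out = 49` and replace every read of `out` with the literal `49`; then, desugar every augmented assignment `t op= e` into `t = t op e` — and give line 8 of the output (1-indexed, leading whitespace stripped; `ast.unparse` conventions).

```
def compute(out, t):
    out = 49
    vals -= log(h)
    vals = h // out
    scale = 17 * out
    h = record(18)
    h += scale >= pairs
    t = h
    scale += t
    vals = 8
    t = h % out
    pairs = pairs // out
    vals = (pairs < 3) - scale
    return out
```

Transformed code:
def compute(out, t):
    vals = vals - log(h)
    vals = h // 49
    scale = 17 * 49
    h = record(18)
    h = h + (scale >= pairs)
    t = h
    scale = scale + t
    vals = 8
    t = h % 49
    pairs = pairs // 49
    vals = (pairs < 3) - scale
    return 49

scale = scale + t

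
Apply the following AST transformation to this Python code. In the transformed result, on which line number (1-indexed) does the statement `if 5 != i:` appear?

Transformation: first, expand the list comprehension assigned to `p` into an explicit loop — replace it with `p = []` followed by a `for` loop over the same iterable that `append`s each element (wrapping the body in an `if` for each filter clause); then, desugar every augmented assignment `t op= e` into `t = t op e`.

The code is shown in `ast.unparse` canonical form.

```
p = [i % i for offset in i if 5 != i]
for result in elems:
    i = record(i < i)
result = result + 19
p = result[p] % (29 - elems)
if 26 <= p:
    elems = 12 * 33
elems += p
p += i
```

Transformed code:
p = []
for offset in i:
    if 5 != i:
        p.append(i % i)
for result in elems:
    i = record(i < i)
result = result + 19
p = result[p] % (29 - elems)
if 26 <= p:
    elems = 12 * 33
elems = elems + p
p = p + i

3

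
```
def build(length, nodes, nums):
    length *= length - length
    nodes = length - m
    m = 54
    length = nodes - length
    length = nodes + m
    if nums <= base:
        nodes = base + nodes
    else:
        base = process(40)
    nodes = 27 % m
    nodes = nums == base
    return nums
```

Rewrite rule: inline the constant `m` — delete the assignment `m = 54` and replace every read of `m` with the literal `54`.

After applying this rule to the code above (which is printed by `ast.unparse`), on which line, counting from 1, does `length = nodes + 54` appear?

Transformed code:
def build(length, nodes, nums):
    length *= length - length
    nodes = length - 54
    length = nodes - length
    length = nodes + 54
    if nums <= base:
        nodes = base + nodes
    else:
        base = process(40)
    nodes = 27 % 54
    nodes = nums == base
    return nums

5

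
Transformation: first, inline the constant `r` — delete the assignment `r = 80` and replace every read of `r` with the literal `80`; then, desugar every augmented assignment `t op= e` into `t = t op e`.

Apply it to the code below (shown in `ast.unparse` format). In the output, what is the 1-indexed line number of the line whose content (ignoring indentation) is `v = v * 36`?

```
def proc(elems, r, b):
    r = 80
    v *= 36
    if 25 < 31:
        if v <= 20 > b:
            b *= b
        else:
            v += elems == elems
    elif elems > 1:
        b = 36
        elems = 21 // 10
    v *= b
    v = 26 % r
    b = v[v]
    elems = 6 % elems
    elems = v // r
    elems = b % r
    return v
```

2

Transformed code:
def proc(elems, r, b):
    v = v * 36
    if 25 < 31:
        if v <= 20 > b:
            b = b * b
        else:
            v = v + (elems == elems)
    elif elems > 1:
        b = 36
        elems = 21 // 10
    v = v * b
    v = 26 % 80
    b = v[v]
    elems = 6 % elems
    elems = v // 80
    elems = b % 80
    return v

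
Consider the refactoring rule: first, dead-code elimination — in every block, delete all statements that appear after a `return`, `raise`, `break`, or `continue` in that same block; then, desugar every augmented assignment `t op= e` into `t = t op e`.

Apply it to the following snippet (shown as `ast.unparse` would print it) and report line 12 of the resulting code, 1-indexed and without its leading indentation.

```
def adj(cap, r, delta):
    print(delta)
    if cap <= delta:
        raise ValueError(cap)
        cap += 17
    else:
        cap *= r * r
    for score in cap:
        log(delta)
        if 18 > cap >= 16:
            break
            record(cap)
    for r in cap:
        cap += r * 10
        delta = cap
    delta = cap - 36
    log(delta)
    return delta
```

cap = cap + r * 10

Transformed code:
def adj(cap, r, delta):
    print(delta)
    if cap <= delta:
        raise ValueError(cap)
    else:
        cap = cap * (r * r)
    for score in cap:
        log(delta)
        if 18 > cap >= 16:
            break
    for r in cap:
        cap = cap + r * 10
        delta = cap
    delta = cap - 36
    log(delta)
    return delta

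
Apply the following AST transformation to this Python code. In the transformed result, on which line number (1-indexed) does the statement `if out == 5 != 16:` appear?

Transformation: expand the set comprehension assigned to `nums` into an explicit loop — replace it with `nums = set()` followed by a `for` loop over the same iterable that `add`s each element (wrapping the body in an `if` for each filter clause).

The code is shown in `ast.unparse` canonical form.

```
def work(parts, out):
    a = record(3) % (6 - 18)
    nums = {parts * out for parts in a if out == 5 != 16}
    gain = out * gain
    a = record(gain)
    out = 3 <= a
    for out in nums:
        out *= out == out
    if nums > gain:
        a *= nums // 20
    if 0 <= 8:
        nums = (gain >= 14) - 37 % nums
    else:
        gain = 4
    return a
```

Transformed code:
def work(parts, out):
    a = record(3) % (6 - 18)
    nums = set()
    for parts in a:
        if out == 5 != 16:
            nums.add(parts * out)
    gain = out * gain
    a = record(gain)
    out = 3 <= a
    for out in nums:
        out *= out == out
    if nums > gain:
        a *= nums // 20
    if 0 <= 8:
        nums = (gain >= 14) - 37 % nums
    else:
        gain = 4
    return a

5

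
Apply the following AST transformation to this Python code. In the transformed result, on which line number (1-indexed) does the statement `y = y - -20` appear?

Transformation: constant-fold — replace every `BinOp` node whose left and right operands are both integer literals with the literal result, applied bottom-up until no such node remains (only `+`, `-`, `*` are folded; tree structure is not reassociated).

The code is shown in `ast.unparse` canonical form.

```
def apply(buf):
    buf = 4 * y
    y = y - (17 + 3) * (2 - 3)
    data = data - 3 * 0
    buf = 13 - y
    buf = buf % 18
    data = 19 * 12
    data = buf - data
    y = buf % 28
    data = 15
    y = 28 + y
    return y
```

3

Transformed code:
def apply(buf):
    buf = 4 * y
    y = y - -20
    data = data - 0
    buf = 13 - y
    buf = buf % 18
    data = 228
    data = buf - data
    y = buf % 28
    data = 15
    y = 28 + y
    return y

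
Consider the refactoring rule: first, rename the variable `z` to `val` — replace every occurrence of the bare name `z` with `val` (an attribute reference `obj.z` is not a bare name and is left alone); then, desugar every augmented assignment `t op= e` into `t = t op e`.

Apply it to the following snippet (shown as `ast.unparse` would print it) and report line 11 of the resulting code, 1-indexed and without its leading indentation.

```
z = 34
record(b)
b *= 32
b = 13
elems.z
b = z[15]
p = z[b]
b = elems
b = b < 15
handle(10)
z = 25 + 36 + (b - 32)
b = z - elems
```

Transformed code:
val = 34
record(b)
b = b * 32
b = 13
elems.z
b = val[15]
p = val[b]
b = elems
b = b < 15
handle(10)
val = 25 + 36 + (b - 32)
b = val - elems

val = 25 + 36 + (b - 32)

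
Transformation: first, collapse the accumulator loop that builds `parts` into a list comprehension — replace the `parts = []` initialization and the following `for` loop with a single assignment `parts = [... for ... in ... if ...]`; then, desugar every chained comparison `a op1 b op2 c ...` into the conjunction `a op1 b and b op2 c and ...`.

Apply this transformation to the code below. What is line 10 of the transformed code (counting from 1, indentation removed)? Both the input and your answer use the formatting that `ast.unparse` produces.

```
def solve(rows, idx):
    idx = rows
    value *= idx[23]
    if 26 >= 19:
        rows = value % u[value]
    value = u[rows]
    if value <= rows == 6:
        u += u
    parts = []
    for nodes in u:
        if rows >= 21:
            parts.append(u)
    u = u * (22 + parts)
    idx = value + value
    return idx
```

u = u * (22 + parts)

Transformed code:
def solve(rows, idx):
    idx = rows
    value *= idx[23]
    if 26 >= 19:
        rows = value % u[value]
    value = u[rows]
    if value <= rows and rows == 6:
        u += u
    parts = [u for nodes in u if rows >= 21]
    u = u * (22 + parts)
    idx = value + value
    return idx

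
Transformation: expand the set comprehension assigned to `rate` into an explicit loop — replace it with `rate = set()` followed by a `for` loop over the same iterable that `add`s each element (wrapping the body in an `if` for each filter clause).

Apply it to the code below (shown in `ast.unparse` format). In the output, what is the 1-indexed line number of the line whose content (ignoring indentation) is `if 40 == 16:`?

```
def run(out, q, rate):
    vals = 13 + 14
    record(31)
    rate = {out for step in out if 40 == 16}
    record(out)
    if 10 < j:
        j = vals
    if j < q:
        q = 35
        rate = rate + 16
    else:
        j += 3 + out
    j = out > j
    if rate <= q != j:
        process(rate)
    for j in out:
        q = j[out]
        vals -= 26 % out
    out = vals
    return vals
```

Transformed code:
def run(out, q, rate):
    vals = 13 + 14
    record(31)
    rate = set()
    for step in out:
        if 40 == 16:
            rate.add(out)
    record(out)
    if 10 < j:
        j = vals
    if j < q:
        q = 35
        rate = rate + 16
    else:
        j += 3 + out
    j = out > j
    if rate <= q != j:
        process(rate)
    for j in out:
        q = j[out]
        vals -= 26 % out
    out = vals
    return vals

6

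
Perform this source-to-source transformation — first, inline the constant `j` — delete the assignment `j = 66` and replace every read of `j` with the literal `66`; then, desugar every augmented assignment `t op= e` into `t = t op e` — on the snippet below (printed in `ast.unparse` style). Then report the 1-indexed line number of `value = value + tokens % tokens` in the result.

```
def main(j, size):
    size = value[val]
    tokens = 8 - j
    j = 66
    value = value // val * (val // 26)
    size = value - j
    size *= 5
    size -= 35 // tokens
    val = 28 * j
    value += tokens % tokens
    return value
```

9

Transformed code:
def main(j, size):
    size = value[val]
    tokens = 8 - 66
    value = value // val * (val // 26)
    size = value - 66
    size = size * 5
    size = size - 35 // tokens
    val = 28 * 66
    value = value + tokens % tokens
    return value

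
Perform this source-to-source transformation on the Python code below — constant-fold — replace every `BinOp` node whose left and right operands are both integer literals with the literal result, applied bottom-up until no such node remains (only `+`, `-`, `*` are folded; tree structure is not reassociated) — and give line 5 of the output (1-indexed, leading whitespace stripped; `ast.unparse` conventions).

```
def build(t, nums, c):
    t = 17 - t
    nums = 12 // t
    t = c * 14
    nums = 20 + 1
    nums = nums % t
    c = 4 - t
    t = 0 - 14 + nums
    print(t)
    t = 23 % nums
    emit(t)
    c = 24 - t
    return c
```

nums = 21

Transformed code:
def build(t, nums, c):
    t = 17 - t
    nums = 12 // t
    t = c * 14
    nums = 21
    nums = nums % t
    c = 4 - t
    t = -14 + nums
    print(t)
    t = 23 % nums
    emit(t)
    c = 24 - t
    return c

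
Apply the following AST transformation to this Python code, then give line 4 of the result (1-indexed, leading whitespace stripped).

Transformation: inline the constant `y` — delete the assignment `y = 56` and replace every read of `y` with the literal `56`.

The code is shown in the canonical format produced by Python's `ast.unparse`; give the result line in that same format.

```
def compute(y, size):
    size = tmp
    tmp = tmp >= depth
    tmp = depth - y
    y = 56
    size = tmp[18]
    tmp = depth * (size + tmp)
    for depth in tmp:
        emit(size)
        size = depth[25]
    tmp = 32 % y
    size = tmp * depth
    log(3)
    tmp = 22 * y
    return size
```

Transformed code:
def compute(y, size):
    size = tmp
    tmp = tmp >= depth
    tmp = depth - 56
    size = tmp[18]
    tmp = depth * (size + tmp)
    for depth in tmp:
        emit(size)
        size = depth[25]
    tmp = 32 % 56
    size = tmp * depth
    log(3)
    tmp = 22 * 56
    return size

tmp = depth - 56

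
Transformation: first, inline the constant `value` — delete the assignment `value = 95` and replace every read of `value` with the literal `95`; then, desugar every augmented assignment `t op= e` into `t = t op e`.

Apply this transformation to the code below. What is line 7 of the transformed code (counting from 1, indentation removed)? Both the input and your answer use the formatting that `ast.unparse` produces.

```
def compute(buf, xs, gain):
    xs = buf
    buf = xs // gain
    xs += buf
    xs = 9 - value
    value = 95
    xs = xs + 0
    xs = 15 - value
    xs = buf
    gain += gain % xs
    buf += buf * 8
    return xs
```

Transformed code:
def compute(buf, xs, gain):
    xs = buf
    buf = xs // gain
    xs = xs + buf
    xs = 9 - 95
    xs = xs + 0
    xs = 15 - 95
    xs = buf
    gain = gain + gain % xs
    buf = buf + buf * 8
    return xs

xs = 15 - 95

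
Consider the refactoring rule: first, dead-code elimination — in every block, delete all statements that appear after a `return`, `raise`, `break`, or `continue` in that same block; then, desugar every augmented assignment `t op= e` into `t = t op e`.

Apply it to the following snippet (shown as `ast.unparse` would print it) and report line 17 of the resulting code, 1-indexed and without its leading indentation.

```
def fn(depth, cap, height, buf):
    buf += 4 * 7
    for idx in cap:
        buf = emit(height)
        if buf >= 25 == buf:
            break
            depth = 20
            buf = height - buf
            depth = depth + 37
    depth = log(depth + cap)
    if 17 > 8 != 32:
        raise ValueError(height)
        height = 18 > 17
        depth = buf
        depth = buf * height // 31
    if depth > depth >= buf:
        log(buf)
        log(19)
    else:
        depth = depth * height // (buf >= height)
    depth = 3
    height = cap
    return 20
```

Transformed code:
def fn(depth, cap, height, buf):
    buf = buf + 4 * 7
    for idx in cap:
        buf = emit(height)
        if buf >= 25 == buf:
            break
    depth = log(depth + cap)
    if 17 > 8 != 32:
        raise ValueError(height)
    if depth > depth >= buf:
        log(buf)
        log(19)
    else:
        depth = depth * height // (buf >= height)
    depth = 3
    height = cap
    return 20

return 20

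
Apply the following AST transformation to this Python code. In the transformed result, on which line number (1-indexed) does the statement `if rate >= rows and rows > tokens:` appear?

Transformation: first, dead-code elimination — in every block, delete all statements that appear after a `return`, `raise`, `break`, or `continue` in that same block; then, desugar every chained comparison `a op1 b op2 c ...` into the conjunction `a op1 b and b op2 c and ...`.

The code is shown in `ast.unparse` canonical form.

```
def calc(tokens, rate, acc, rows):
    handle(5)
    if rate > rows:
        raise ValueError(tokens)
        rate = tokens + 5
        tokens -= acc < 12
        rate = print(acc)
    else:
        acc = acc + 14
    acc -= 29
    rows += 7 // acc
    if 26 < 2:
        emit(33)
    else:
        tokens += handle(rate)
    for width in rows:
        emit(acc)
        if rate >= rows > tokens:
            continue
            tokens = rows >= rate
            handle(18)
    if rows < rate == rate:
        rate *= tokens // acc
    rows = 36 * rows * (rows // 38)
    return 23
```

15

Transformed code:
def calc(tokens, rate, acc, rows):
    handle(5)
    if rate > rows:
        raise ValueError(tokens)
    else:
        acc = acc + 14
    acc -= 29
    rows += 7 // acc
    if 26 < 2:
        emit(33)
    else:
        tokens += handle(rate)
    for width in rows:
        emit(acc)
        if rate >= rows and rows > tokens:
            continue
    if rows < rate and rate == rate:
        rate *= tokens // acc
    rows = 36 * rows * (rows // 38)
    return 23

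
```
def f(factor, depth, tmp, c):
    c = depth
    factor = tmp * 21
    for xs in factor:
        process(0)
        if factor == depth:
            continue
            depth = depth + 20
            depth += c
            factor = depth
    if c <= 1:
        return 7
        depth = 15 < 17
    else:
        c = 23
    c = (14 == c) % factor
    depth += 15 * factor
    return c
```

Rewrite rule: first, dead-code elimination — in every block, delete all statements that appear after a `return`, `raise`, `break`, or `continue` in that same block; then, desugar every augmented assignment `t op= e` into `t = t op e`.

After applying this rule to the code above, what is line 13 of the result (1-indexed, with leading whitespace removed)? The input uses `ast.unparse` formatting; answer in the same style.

depth = depth + 15 * factor

Transformed code:
def f(factor, depth, tmp, c):
    c = depth
    factor = tmp * 21
    for xs in factor:
        process(0)
        if factor == depth:
            continue
    if c <= 1:
        return 7
    else:
        c = 23
    c = (14 == c) % factor
    depth = depth + 15 * factor
    return c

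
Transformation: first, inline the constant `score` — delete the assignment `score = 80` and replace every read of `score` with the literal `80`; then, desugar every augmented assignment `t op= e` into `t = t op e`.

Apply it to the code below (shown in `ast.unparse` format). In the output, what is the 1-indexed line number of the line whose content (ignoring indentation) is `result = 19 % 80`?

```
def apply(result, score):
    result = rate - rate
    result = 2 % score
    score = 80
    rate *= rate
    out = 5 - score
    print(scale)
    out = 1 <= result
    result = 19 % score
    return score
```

8

Transformed code:
def apply(result, score):
    result = rate - rate
    result = 2 % 80
    rate = rate * rate
    out = 5 - 80
    print(scale)
    out = 1 <= result
    result = 19 % 80
    return 80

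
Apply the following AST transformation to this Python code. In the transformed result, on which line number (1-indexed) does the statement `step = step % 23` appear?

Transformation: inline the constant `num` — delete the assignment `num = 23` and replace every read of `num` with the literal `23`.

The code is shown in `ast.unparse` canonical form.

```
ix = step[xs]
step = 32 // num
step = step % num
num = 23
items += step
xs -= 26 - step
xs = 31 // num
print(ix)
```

3

Transformed code:
ix = step[xs]
step = 32 // 23
step = step % 23
items += step
xs -= 26 - step
xs = 31 // 23
print(ix)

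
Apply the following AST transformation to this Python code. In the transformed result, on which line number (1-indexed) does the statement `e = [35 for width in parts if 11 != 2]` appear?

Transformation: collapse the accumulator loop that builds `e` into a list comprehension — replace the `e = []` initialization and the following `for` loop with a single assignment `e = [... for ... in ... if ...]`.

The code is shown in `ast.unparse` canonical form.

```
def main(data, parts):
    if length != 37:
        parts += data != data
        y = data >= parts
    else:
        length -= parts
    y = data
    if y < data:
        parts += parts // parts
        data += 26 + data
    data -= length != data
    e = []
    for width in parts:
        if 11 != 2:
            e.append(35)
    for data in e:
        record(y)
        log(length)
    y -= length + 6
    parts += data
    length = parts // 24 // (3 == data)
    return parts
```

Transformed code:
def main(data, parts):
    if length != 37:
        parts += data != data
        y = data >= parts
    else:
        length -= parts
    y = data
    if y < data:
        parts += parts // parts
        data += 26 + data
    data -= length != data
    e = [35 for width in parts if 11 != 2]
    for data in e:
        record(y)
        log(length)
    y -= length + 6
    parts += data
    length = parts // 24 // (3 == data)
    return parts

12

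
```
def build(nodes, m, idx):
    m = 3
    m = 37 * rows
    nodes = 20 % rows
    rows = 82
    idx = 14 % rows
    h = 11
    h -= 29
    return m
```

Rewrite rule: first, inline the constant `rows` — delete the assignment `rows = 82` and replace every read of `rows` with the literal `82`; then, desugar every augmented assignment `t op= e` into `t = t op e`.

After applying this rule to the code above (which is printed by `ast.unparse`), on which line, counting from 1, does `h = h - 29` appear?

7

Transformed code:
def build(nodes, m, idx):
    m = 3
    m = 37 * 82
    nodes = 20 % 82
    idx = 14 % 82
    h = 11
    h = h - 29
    return m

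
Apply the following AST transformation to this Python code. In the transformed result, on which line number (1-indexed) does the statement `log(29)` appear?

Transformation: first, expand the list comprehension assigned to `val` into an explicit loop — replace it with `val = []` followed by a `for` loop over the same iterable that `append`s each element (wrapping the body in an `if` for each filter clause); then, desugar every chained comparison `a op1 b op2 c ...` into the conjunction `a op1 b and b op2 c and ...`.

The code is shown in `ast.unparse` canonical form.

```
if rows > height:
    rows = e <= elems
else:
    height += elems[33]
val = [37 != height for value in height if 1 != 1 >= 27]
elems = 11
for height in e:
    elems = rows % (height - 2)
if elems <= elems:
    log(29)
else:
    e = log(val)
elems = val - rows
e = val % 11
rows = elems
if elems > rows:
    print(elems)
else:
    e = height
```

13

Transformed code:
if rows > height:
    rows = e <= elems
else:
    height += elems[33]
val = []
for value in height:
    if 1 != 1 and 1 >= 27:
        val.append(37 != height)
elems = 11
for height in e:
    elems = rows % (height - 2)
if elems <= elems:
    log(29)
else:
    e = log(val)
elems = val - rows
e = val % 11
rows = elems
if elems > rows:
    print(elems)
else:
    e = height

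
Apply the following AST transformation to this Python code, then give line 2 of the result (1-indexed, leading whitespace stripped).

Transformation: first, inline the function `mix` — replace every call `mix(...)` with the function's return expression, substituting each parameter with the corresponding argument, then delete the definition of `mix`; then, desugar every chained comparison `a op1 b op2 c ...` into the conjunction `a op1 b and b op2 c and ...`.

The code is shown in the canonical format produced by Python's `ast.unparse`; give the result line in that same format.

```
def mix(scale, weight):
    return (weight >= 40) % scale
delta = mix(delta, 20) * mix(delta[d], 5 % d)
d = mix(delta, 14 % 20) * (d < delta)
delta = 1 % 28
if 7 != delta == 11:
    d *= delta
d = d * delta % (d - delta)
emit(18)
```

Transformed code:
delta = (20 >= 40) % delta * ((5 % d >= 40) % delta[d])
d = (14 % 20 >= 40) % delta * (d < delta)
delta = 1 % 28
if 7 != delta and delta == 11:
    d *= delta
d = d * delta % (d - delta)
emit(18)

d = (14 % 20 >= 40) % delta * (d < delta)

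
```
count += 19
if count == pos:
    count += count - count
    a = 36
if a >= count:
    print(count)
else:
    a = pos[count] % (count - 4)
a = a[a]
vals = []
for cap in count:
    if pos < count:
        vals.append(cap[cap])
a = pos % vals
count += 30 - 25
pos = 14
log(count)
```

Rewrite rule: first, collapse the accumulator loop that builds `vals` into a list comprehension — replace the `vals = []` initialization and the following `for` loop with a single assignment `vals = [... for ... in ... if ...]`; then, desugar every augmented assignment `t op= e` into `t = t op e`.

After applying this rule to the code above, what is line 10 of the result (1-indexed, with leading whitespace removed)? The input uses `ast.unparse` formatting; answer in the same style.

vals = [cap[cap] for cap in count if pos < count]

Transformed code:
count = count + 19
if count == pos:
    count = count + (count - count)
    a = 36
if a >= count:
    print(count)
else:
    a = pos[count] % (count - 4)
a = a[a]
vals = [cap[cap] for cap in count if pos < count]
a = pos % vals
count = count + (30 - 25)
pos = 14
log(count)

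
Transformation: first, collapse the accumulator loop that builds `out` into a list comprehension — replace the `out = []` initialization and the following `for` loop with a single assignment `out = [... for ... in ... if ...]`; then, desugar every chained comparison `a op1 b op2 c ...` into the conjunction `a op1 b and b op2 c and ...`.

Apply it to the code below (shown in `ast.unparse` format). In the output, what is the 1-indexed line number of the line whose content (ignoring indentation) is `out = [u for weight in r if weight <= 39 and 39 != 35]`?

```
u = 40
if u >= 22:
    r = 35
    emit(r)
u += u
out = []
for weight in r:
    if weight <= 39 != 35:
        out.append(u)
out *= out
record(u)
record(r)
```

Transformed code:
u = 40
if u >= 22:
    r = 35
    emit(r)
u += u
out = [u for weight in r if weight <= 39 and 39 != 35]
out *= out
record(u)
record(r)

6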